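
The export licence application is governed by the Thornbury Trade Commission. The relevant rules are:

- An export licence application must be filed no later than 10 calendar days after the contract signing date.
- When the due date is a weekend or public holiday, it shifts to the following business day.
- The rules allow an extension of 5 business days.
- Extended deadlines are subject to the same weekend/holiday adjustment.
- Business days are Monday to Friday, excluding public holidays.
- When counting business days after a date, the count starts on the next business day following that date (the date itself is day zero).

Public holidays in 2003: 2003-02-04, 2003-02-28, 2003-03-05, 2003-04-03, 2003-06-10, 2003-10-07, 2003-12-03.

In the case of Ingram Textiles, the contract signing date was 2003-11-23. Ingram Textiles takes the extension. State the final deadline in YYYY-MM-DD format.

Adding 10 calendar days to 2003-11-23 gives 2003-12-03.
2003-12-03 is a listed holiday; the next business day is 2003-12-04 (Thursday).
Counting 5 further business days from 2003-12-04 reaches 2003-12-11.
Since 2003-12-11 is a Thursday and not a holiday, the date is unchanged.
So the filing is due 2003-12-11.

2003-12-11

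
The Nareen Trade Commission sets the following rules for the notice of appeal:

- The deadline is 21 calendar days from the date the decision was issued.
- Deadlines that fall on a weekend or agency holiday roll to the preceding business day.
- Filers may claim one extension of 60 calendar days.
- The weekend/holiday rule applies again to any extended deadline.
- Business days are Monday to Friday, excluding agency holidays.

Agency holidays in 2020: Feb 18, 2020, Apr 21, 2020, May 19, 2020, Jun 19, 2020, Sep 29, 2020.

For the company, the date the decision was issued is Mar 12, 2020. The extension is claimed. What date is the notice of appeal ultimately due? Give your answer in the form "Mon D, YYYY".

Adding 21 calendar days to Mar 12, 2020 gives Apr 2, 2020.
Apr 2, 2020 is a Thursday and not a listed holiday, so it stands.
Applying the 60-calendar-day extension: Apr 2, 2020 + 60 days = Jun 1, 2020.
Jun 1, 2020 falls on a Monday, which is a business day, so no adjustment is needed.
So the filing is due Jun 1, 2020.

Jun 1, 2020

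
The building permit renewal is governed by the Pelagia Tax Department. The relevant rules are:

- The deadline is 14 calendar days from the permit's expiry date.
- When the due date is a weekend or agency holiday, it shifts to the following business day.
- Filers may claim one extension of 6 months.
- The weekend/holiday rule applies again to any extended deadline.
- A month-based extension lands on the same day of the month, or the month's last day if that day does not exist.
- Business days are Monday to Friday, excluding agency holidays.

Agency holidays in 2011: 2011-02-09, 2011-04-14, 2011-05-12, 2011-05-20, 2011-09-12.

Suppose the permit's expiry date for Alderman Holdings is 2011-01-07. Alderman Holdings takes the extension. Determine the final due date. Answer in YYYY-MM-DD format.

2011-07-21

From 2011-01-07, 14 calendar days later is 2011-01-21.
2011-01-21 is a Friday and not a listed holiday, so it stands.
The 6 months extension carries 2011-01-21 to 2011-07-21.
2011-07-21 is a Thursday and not a listed holiday, so it stands.
So the filing is due 2011-07-21.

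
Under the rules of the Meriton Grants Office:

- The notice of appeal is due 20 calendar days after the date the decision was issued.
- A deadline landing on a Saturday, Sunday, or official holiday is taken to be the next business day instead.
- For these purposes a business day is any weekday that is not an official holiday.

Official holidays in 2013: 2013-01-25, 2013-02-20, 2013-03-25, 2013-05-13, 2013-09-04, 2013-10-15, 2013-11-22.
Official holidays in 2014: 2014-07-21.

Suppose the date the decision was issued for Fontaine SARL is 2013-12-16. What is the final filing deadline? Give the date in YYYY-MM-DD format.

2014-01-06

Trigger date 2013-12-16 + 20 calendar days = 2014-01-05.
2014-01-05 falls on a Sunday. Rolling to the next business day gives 2014-01-06, a Monday.
Deadline: 2014-01-06.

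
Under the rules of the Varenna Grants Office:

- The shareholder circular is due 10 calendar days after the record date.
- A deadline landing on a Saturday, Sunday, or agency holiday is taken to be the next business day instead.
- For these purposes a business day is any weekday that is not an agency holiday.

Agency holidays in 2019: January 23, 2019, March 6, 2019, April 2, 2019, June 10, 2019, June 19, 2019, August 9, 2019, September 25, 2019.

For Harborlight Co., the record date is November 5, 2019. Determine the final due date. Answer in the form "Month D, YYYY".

From November 5, 2019, 10 calendar days later is November 15, 2019.
November 15, 2019 is a Friday and not a listed holiday, so it stands.
The final due date is November 15, 2019.

November 15, 2019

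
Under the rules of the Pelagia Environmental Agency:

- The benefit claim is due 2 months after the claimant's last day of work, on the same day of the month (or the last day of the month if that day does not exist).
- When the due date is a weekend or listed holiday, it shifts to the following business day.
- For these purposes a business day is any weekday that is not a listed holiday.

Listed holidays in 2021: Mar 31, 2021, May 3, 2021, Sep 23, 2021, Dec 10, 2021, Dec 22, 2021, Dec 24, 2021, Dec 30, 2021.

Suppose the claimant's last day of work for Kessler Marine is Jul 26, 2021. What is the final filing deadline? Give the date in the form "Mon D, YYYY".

Sep 27, 2021

2 months after Jul 26, 2021, on the same day of the month, is Sep 26, 2021.
Sep 26, 2021 is a Sunday, so it moves to the next business day, Sep 27, 2021 (Monday).
So the filing is due Sep 27, 2021.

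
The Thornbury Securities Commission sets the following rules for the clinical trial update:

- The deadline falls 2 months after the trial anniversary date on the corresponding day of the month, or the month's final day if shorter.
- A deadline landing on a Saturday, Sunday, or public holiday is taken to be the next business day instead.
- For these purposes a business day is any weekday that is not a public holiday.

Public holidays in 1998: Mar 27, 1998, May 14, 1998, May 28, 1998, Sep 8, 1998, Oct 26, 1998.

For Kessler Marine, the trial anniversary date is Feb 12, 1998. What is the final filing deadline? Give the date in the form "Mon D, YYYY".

Apr 13, 1998

2 months from Feb 12, 1998 is Apr 12, 1998.
Apr 12, 1998 is a Sunday, so it moves to the next business day, Apr 13, 1998 (Monday).
So the filing is due Apr 13, 1998.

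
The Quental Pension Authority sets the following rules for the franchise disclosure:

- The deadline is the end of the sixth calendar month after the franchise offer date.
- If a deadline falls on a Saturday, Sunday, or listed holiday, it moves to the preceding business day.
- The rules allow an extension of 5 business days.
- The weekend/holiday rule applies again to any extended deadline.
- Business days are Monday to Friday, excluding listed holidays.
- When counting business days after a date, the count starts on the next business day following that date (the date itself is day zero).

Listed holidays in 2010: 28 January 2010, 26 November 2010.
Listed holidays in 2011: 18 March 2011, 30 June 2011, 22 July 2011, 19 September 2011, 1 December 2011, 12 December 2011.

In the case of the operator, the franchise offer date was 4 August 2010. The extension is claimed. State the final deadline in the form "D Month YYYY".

7 March 2011

6 months after 4 August 2010 falls in February 2011; the last day of that month is 28 February 2011.
28 February 2011 falls on a Monday, which is a business day, so no adjustment is needed.
Counting 5 further business days from 28 February 2011 reaches 7 March 2011.
7 March 2011 (Monday) is already a business day.
So the filing is due 7 March 2011.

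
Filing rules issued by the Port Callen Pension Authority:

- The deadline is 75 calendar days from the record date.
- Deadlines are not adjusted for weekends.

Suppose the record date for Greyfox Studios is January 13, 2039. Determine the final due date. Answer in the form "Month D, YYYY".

March 29, 2039

From January 13, 2039, 75 calendar days later is March 29, 2039.
March 29, 2039 falls on a Tuesday. The rules make no weekend/holiday allowance, so it remains March 29, 2039.
Deadline: March 29, 2039.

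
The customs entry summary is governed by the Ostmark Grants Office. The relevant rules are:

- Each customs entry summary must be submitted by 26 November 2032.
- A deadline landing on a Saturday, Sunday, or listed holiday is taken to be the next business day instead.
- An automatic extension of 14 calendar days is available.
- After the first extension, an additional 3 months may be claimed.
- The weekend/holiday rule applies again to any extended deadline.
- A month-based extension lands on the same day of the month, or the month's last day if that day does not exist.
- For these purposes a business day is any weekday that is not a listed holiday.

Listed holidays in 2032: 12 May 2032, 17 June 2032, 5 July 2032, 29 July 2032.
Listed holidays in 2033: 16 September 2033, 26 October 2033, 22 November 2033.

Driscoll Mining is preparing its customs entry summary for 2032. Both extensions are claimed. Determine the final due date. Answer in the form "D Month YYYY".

Start from the fixed due date, 26 November 2032.
Since 26 November 2032 is a Friday and not a holiday, the date is unchanged.
The 14-calendar-day extension moves the deadline from 26 November 2032 to 10 December 2032.
Since 10 December 2032 is a Friday and not a holiday, the date is unchanged.
Add 3 months to 10 December 2032: 10 March 2033.
10 March 2033 is a Thursday and not a listed holiday, so it stands.
Deadline: 10 March 2033.

10 March 2033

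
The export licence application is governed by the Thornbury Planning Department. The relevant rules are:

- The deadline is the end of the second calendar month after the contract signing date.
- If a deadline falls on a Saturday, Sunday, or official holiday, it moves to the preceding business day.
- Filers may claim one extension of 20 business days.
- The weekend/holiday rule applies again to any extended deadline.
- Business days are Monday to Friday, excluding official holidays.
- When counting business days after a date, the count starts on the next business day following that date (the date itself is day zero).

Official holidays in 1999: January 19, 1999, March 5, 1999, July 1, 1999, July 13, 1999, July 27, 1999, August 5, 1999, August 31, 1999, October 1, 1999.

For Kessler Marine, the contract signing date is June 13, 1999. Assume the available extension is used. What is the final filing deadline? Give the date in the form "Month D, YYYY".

2 months after June 13, 1999 is August 1999; that month ends on August 31, 1999.
August 31, 1999 is a listed holiday, so it moves to the preceding business day, August 30, 1999 (Monday).
Counting 20 further business days from August 30, 1999 reaches September 28, 1999.
September 28, 1999 (Tuesday) is already a business day.
Deadline: September 28, 1999.

September 28, 1999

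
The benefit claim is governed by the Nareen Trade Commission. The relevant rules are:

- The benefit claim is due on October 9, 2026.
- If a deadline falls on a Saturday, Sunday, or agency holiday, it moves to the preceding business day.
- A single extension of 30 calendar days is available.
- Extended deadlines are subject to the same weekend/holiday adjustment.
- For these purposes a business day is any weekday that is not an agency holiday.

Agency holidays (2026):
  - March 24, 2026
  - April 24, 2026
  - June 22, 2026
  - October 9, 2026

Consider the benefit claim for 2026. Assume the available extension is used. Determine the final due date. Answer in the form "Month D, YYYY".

November 6, 2026

The statutory due date is October 9, 2026.
October 9, 2026 falls on a listed holiday. Rolling to the preceding business day gives October 8, 2026, a Thursday.
With the 30-day extension, October 8, 2026 becomes November 7, 2026.
November 7, 2026 is a Saturday; the preceding business day is November 6, 2026 (Friday).
Final deadline: November 6, 2026.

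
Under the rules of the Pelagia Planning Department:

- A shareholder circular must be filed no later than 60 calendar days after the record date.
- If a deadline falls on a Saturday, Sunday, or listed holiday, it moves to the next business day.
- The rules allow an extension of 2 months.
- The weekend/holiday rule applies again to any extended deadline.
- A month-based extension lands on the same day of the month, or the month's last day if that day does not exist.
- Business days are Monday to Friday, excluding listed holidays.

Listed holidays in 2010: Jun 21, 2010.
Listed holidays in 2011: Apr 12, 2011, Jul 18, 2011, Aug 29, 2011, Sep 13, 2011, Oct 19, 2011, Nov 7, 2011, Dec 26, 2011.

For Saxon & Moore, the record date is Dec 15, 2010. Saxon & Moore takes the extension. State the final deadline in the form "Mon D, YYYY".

60 calendar days after Dec 15, 2010 is Feb 13, 2011.
Feb 13, 2011 falls on a Sunday. Rolling to the next business day gives Feb 14, 2011, a Monday.
Applying the 2 months extension: 2 months after Feb 14, 2011 is Apr 14, 2011.
Apr 14, 2011 is a Thursday and not a listed holiday, so it stands.
So the filing is due Apr 14, 2011.

Apr 14, 2011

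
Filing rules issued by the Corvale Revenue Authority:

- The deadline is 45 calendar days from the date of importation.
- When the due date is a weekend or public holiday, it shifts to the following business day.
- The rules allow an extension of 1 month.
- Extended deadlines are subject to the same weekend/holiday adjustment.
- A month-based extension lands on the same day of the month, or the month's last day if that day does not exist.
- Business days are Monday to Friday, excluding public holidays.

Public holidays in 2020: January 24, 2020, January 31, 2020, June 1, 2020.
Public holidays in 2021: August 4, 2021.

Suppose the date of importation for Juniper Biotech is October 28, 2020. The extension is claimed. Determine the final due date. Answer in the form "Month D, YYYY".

45 calendar days after October 28, 2020 is December 12, 2020.
December 12, 2020 is a Saturday, so it moves to the next business day, December 14, 2020 (Monday).
The 1 month extension carries December 14, 2020 to January 14, 2021.
January 14, 2021 (Thursday) is already a business day.
Deadline: January 14, 2021.

January 14, 2021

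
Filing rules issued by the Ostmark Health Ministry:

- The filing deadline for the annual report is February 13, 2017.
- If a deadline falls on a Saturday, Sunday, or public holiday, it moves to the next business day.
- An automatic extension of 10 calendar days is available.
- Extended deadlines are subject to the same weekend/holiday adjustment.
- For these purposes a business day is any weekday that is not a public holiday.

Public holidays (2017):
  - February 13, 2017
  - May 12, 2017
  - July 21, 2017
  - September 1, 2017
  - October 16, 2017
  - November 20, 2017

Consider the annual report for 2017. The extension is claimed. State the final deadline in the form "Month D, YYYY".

February 24, 2017

The stated deadline is February 13, 2017.
Because February 13, 2017 is a listed holiday, the deadline becomes February 14, 2017 (Tuesday).
Applying the 10-calendar-day extension: February 14, 2017 + 10 days = February 24, 2017.
Since February 24, 2017 is a Friday and not a holiday, the date is unchanged.
So the filing is due February 24, 2017.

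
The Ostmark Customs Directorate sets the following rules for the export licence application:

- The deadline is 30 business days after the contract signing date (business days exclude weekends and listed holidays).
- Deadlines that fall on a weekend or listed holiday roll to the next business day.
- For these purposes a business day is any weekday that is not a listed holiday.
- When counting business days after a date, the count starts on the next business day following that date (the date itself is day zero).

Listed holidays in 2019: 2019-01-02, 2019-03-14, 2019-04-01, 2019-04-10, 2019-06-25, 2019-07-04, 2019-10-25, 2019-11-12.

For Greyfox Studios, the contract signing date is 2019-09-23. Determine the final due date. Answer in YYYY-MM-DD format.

Counting 30 business days after 2019-09-23 (skipping weekends and listed holidays) reaches 2019-11-05.
2019-11-05 is a Tuesday and not a listed holiday, so it stands.
Deadline: 2019-11-05.

2019-11-05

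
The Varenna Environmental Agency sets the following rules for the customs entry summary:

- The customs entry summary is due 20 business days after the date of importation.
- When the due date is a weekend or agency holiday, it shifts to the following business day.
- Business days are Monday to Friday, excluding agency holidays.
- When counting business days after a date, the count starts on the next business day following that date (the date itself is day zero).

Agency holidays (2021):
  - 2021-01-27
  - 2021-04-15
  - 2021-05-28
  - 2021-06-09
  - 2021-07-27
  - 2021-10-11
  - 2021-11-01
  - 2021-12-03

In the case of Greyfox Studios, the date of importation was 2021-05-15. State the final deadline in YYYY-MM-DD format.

Starting the day after 2021-05-15 and counting 20 business days lands on 2021-06-15.
2021-06-15 (Tuesday) is already a business day.
Final deadline: 2021-06-15.

2021-06-15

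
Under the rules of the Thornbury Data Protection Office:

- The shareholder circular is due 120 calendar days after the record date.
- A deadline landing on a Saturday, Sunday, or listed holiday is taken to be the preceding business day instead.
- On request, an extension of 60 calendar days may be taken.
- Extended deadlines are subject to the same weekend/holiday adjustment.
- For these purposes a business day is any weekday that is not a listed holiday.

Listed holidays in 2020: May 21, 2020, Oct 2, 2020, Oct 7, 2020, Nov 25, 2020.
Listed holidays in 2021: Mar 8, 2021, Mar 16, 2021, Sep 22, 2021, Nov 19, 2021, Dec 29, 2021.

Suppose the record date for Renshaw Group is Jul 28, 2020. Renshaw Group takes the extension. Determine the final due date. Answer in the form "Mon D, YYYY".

Jan 22, 2021

From Jul 28, 2020, 120 calendar days later is Nov 25, 2020.
Nov 25, 2020 is a listed holiday; the preceding business day is Nov 24, 2020 (Tuesday).
Applying the 60-calendar-day extension: Nov 24, 2020 + 60 days = Jan 23, 2021.
Because Jan 23, 2021 is a Saturday, the deadline becomes Jan 22, 2021 (Friday).
The final due date is Jan 22, 2021.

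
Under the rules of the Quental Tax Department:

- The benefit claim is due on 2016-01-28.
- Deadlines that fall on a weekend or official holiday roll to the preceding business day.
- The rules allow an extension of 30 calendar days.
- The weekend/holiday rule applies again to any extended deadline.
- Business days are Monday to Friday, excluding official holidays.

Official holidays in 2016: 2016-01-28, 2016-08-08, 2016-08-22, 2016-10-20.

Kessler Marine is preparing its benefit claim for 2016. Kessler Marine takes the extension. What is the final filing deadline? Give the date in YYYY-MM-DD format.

The stated deadline is 2016-01-28.
2016-01-28 falls on a listed holiday. Rolling to the preceding business day gives 2016-01-27, a Wednesday.
Applying the 30-calendar-day extension: 2016-01-27 + 30 days = 2016-02-26.
2016-02-26 (Friday) is already a business day.
So the filing is due 2016-02-26.

2016-02-26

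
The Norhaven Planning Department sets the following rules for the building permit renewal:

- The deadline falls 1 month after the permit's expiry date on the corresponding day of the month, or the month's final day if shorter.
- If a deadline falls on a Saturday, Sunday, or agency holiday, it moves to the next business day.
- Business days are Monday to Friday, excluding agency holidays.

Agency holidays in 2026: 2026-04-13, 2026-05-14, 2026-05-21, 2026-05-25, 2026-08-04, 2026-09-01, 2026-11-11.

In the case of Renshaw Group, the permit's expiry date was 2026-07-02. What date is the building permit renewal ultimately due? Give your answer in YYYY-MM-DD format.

1 month after 2026-07-02, on the same day of the month, is 2026-08-02.
Because 2026-08-02 is a Sunday, the deadline becomes 2026-08-03 (Monday).
So the filing is due 2026-08-03.

2026-08-03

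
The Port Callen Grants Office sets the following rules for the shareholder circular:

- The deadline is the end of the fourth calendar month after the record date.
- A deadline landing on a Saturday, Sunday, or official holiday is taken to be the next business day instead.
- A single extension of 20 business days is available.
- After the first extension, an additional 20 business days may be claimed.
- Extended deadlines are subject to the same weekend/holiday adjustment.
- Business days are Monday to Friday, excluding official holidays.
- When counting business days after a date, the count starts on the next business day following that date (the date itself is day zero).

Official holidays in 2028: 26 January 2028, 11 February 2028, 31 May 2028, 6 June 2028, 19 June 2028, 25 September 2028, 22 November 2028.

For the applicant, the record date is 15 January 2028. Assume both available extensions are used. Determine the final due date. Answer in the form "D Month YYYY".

31 July 2028

The fourth month after 15 January 2028 is May 2028, whose last day is 31 May 2028.
31 May 2028 is a listed holiday; the next business day is 1 June 2028 (Thursday).
The 20-business-day extension runs from 1 June 2028 to 3 July 2028.
3 July 2028 (Monday) is already a business day.
Applying the 20-business-day extension: 20 business days after 3 July 2028 is 31 July 2028.
31 July 2028 falls on a Monday, which is a business day, so no adjustment is needed.
Deadline: 31 July 2028.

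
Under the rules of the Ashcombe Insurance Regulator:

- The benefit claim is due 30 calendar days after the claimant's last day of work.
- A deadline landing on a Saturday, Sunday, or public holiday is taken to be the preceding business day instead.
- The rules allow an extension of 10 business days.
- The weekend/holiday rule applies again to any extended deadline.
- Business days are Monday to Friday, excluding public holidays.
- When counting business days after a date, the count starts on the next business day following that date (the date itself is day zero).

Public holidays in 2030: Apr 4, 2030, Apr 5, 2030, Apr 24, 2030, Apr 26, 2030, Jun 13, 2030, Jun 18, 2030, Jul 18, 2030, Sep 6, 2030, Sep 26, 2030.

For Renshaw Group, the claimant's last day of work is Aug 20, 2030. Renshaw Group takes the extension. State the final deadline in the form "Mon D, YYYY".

Oct 4, 2030

Adding 30 calendar days to Aug 20, 2030 gives Sep 19, 2030.
Sep 19, 2030 is a Thursday and not a listed holiday, so it stands.
Applying the 10-business-day extension: 10 business days after Sep 19, 2030 is Oct 4, 2030.
Oct 4, 2030 falls on a Friday, which is a business day, so no adjustment is needed.
Final deadline: Oct 4, 2030.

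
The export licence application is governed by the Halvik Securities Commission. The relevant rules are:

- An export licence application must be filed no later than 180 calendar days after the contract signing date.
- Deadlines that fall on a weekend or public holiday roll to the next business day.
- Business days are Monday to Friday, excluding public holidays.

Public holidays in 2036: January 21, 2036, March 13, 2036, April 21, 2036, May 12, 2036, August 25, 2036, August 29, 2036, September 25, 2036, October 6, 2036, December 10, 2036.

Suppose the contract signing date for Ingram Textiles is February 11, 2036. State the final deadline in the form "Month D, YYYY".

Trigger date February 11, 2036 + 180 calendar days = August 9, 2036.
August 9, 2036 falls on a Saturday. Rolling to the next business day gives August 11, 2036, a Monday.
So the filing is due August 11, 2036.

August 11, 2036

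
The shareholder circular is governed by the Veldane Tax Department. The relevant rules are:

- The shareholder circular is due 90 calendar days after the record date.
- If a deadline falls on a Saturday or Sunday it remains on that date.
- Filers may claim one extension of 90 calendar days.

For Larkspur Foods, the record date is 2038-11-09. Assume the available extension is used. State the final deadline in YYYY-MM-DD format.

90 calendar days after 2038-11-09 is 2039-02-07.
No adjustment is made for weekends or holidays, so 2039-02-07 stands.
With the 90-day extension, 2039-02-07 becomes 2039-05-08.
2039-05-08 is a Sunday; no weekend or holiday adjustment applies.
The final due date is 2039-05-08.

2039-05-08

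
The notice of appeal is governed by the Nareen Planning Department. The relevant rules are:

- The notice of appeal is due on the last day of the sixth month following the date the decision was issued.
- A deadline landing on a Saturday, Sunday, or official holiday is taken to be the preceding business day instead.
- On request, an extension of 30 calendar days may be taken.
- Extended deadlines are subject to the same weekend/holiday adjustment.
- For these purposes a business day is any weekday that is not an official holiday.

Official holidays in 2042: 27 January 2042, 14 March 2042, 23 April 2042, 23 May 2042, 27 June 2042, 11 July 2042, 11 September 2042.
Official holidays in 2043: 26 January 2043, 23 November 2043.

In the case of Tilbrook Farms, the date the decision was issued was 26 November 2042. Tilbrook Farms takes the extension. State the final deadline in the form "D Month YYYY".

6 months after 26 November 2042 falls in May 2043; the last day of that month is 31 May 2043.
31 May 2043 is a Sunday; the preceding business day is 29 May 2043 (Friday).
Add the 30 calendar-day extension to 29 May 2043: 28 June 2043.
28 June 2043 is a Sunday, so it moves to the preceding business day, 26 June 2043 (Friday).
Deadline: 26 June 2043.

26 June 2043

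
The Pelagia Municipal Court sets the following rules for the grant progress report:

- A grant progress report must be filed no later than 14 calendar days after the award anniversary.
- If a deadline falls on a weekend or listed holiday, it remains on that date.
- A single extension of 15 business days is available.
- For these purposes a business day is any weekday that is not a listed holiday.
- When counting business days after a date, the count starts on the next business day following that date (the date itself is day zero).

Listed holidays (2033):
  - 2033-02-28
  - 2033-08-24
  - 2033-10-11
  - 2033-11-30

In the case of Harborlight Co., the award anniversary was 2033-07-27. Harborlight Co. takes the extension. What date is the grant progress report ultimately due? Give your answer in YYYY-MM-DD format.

From 2033-07-27, 14 calendar days later is 2033-08-10.
2033-08-10 falls on a Wednesday. The rules make no weekend/holiday allowance, so it remains 2033-08-10.
Counting 15 further business days from 2033-08-10 reaches 2033-09-01.
No adjustment is made for weekends or holidays, so 2033-09-01 stands.
Deadline: 2033-09-01.

2033-09-01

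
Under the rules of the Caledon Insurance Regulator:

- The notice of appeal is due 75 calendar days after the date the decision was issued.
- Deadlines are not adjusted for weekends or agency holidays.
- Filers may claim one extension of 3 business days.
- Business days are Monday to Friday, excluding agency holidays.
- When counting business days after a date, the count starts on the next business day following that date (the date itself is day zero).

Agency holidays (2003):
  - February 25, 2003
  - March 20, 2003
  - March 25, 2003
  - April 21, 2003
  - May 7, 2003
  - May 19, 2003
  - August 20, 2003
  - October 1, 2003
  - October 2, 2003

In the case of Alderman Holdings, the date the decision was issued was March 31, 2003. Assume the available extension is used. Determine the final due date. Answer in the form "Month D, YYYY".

June 18, 2003

75 calendar days after March 31, 2003 is June 14, 2003.
June 14, 2003 is a Saturday; no weekend or holiday adjustment applies.
Applying the 3-business-day extension: 3 business days after June 14, 2003 is June 18, 2003.
June 18, 2003 is a Wednesday; no weekend or holiday adjustment applies.
Deadline: June 18, 2003.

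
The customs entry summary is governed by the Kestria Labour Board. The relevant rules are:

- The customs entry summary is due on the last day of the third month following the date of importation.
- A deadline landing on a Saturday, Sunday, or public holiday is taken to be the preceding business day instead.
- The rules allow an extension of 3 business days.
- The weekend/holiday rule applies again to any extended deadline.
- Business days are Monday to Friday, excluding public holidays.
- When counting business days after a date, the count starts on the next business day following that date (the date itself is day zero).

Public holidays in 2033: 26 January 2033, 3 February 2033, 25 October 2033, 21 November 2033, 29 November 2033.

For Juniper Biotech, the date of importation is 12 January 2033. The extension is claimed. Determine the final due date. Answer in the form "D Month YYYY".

3 months after 12 January 2033 is April 2033; that month ends on 30 April 2033.
30 April 2033 is a Saturday, so it moves to the preceding business day, 29 April 2033 (Friday).
The 3-business-day extension runs from 29 April 2033 to 4 May 2033.
4 May 2033 falls on a Wednesday, which is a business day, so no adjustment is needed.
The final due date is 4 May 2033.

4 May 2033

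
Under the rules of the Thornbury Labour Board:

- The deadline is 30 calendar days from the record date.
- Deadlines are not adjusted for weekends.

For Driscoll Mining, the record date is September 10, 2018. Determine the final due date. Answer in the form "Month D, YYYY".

October 10, 2018

From September 10, 2018, 30 calendar days later is October 10, 2018.
October 10, 2018 falls on a Wednesday. The rules make no weekend/holiday allowance, so it remains October 10, 2018.
So the filing is due October 10, 2018.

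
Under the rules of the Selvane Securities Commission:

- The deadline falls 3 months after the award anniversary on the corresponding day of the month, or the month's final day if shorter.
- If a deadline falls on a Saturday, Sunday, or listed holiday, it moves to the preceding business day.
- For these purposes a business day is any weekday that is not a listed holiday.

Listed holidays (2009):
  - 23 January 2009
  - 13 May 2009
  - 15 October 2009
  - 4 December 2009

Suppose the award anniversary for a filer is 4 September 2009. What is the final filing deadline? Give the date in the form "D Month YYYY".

3 December 2009

3 months from 4 September 2009 is 4 December 2009.
4 December 2009 is a listed holiday, so it moves to the preceding business day, 3 December 2009 (Thursday).
The final due date is 3 December 2009.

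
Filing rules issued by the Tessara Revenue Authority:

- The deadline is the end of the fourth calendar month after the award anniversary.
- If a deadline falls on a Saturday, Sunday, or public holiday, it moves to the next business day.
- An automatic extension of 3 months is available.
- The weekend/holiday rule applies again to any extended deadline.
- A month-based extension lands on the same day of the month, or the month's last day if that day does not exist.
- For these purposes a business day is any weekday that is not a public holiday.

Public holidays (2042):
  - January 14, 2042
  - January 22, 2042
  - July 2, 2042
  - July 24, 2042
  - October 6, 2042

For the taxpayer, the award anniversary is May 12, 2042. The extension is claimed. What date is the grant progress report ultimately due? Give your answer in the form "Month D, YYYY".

December 30, 2042

4 months after May 12, 2042 falls in September 2042; the last day of that month is September 30, 2042.
September 30, 2042 is a Tuesday and not a listed holiday, so it stands.
Applying the 3 months extension: 3 months after September 30, 2042 is December 30, 2042.
December 30, 2042 falls on a Tuesday, which is a business day, so no adjustment is needed.
Final deadline: December 30, 2042.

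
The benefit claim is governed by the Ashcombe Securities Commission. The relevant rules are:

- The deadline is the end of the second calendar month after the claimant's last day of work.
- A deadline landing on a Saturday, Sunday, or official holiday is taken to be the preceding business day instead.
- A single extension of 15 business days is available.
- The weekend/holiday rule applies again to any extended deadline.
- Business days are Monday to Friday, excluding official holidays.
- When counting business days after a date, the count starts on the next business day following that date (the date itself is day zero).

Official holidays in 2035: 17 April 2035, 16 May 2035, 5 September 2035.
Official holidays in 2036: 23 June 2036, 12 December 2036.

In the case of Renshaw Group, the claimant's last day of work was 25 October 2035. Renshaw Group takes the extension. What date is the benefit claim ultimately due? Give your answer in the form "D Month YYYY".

The second month after 25 October 2035 is December 2035, whose last day is 31 December 2035.
31 December 2035 (Monday) is already a business day.
Counting 15 further business days from 31 December 2035 reaches 21 January 2036.
21 January 2036 (Monday) is already a business day.
The final due date is 21 January 2036.

21 January 2036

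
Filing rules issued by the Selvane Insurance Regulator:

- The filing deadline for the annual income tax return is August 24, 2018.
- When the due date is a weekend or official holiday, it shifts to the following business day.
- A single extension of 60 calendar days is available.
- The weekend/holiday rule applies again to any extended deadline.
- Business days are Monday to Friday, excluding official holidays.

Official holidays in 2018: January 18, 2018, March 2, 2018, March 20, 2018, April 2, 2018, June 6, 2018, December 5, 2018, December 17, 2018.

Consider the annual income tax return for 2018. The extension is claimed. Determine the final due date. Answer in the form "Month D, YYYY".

The statutory due date is August 24, 2018.
Since August 24, 2018 is a Friday and not a holiday, the date is unchanged.
Add the 60 calendar-day extension to August 24, 2018: October 23, 2018.
October 23, 2018 (Tuesday) is already a business day.
The final due date is October 23, 2018.

October 23, 2018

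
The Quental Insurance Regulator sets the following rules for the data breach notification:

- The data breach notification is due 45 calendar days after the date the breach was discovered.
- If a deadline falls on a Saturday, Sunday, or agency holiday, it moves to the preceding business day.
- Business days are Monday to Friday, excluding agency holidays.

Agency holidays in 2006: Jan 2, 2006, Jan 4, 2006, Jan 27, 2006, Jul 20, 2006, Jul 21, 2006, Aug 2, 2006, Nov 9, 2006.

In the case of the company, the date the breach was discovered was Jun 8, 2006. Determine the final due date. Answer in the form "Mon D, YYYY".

45 calendar days after Jun 8, 2006 is Jul 23, 2006.
Jul 23, 2006 falls on a Sunday. Rolling to the preceding business day gives Jul 19, 2006, a Wednesday.
So the filing is due Jul 19, 2006.

Jul 19, 2006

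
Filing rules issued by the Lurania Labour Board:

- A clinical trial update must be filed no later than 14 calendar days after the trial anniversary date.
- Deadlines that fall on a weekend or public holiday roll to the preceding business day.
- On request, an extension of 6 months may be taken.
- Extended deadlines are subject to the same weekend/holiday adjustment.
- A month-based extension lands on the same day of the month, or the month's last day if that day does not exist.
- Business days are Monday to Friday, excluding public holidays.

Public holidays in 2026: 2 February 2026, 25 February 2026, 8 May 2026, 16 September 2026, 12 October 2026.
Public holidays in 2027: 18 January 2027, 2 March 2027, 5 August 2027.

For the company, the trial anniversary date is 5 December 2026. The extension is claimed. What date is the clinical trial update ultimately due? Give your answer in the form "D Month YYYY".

18 June 2027

14 calendar days after 5 December 2026 is 19 December 2026.
19 December 2026 is a Saturday, so it moves to the preceding business day, 18 December 2026 (Friday).
Applying the 6 months extension: 6 months after 18 December 2026 is 18 June 2027.
18 June 2027 falls on a Friday, which is a business day, so no adjustment is needed.
So the filing is due 18 June 2027.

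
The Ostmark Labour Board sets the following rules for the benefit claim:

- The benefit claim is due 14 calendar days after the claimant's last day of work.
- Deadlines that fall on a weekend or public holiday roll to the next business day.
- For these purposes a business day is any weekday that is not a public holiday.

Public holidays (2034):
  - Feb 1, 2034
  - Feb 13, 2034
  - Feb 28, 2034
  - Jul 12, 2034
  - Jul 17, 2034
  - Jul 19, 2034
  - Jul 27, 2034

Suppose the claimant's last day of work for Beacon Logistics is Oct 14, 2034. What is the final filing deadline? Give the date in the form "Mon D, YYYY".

Oct 30, 2034

From Oct 14, 2034, 14 calendar days later is Oct 28, 2034.
Oct 28, 2034 falls on a Saturday. Rolling to the next business day gives Oct 30, 2034, a Monday.
So the filing is due Oct 30, 2034.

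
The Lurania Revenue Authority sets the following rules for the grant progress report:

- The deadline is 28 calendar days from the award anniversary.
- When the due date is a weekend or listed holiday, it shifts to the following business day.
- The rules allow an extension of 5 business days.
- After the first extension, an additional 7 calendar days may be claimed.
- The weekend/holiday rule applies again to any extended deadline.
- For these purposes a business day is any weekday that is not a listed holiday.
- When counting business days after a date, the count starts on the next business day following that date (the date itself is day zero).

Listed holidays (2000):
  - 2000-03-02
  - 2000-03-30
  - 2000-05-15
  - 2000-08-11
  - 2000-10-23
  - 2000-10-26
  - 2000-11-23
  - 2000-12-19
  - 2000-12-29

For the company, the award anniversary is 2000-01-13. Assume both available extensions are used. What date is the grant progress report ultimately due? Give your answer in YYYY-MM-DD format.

2000-02-24

From 2000-01-13, 28 calendar days later is 2000-02-10.
Since 2000-02-10 is a Thursday and not a holiday, the date is unchanged.
Applying the 5-business-day extension: 5 business days after 2000-02-10 is 2000-02-17.
2000-02-17 falls on a Thursday, which is a business day, so no adjustment is needed.
Add the 7 calendar-day extension to 2000-02-17: 2000-02-24.
2000-02-24 falls on a Thursday, which is a business day, so no adjustment is needed.
Deadline: 2000-02-24.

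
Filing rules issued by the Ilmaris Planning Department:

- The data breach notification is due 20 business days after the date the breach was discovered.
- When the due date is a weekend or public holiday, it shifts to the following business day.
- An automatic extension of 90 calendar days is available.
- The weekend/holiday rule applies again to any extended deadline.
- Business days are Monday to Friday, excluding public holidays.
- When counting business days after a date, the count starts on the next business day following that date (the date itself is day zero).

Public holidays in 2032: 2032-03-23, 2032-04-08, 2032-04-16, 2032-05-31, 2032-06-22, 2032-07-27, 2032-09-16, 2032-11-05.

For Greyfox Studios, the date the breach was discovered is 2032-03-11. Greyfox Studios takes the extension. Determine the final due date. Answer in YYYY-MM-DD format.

2032-07-12

Counting 20 business days after 2032-03-11 (skipping weekends and listed holidays) reaches 2032-04-12.
2032-04-12 falls on a Monday, which is a business day, so no adjustment is needed.
The 90-calendar-day extension moves the deadline from 2032-04-12 to 2032-07-11.
2032-07-11 falls on a Sunday. Rolling to the next business day gives 2032-07-12, a Monday.
Final deadline: 2032-07-12.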